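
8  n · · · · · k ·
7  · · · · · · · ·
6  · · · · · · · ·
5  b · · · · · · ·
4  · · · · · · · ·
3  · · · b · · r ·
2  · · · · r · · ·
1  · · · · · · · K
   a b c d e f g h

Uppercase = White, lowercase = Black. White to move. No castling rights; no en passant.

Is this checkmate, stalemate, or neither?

White to move; white king on h1.
In check: no.
King squares — g1: attacked by Rg3; g2: attacked by Re2; h2: attacked by Re2.
Legal moves for White: none.
Not in check and no legal moves → stalemate.

stalemate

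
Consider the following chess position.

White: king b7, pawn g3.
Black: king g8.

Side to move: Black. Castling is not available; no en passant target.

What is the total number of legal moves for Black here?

Black to move; king on g8.
In check: no.
Legal moves: Kh8, Kf8, Kh7, Kg7, Kf7.
Count: 5.

5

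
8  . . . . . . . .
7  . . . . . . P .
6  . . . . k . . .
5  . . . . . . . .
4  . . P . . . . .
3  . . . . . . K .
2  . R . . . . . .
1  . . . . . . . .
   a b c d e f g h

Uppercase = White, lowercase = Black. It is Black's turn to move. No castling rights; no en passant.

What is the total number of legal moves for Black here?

7

Black to move; king on e6.
In check: no.
Legal moves: Kf7, Ke7, Kd7, Kf6, Kd6, Kf5, Ke5.
Count: 7.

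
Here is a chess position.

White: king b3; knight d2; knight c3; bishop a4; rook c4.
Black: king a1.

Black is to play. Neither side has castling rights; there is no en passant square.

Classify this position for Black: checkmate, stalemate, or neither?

Black to move; black king on a1.
In check: no.
King squares — b1: attacked by Nd2; a2: attacked by Kb3; b2: attacked by Kb3.
Legal moves for Black: none.
Not in check and no legal moves → stalemate.

stalemate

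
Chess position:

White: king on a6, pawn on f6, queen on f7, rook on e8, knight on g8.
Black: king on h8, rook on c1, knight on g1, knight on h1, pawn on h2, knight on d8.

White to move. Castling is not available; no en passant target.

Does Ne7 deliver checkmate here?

After Ne7: black king on h8; in check: yes, from the white rook on e8.
King squares — g7: attacked by Pf6; h7: attacked by Qf7; g8: attacked by Ne7.
Black has no legal moves → checkmate.

yes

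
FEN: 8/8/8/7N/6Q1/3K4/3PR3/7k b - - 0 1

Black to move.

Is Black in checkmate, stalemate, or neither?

Black to move; black king on h1.
In check: no.
King squares — g1: attacked by Qg4; g2: attacked by Re2; h2: attacked by Re2.
Legal moves for Black: none.
Not in check and no legal moves → stalemate.

stalemate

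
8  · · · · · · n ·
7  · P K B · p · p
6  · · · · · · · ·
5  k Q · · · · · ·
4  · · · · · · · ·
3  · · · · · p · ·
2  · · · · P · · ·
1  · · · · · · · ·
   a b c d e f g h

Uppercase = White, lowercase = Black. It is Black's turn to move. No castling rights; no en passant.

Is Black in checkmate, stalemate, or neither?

Black to move; black king on a5.
In check: yes, from the white queen on b5.
King squares — a4: attacked by Qb5; b4: attacked by Qb5; b5: attacked by Bd7; a6: attacked by Qb5; b6: attacked by Qb5.
Legal moves for Black: none.
In check with no legal moves → checkmate.

checkmate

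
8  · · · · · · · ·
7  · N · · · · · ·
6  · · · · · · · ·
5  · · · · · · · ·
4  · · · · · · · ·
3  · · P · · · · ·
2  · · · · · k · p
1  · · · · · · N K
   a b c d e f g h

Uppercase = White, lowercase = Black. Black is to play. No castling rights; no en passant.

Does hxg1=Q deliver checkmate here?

After hxg1=Q: white king on h1; in check: yes, from the black queen on g1.
King squares — g1: attacked by Kf2; g2: attacked by Qg1; h2: attacked by Qg1.
White has no legal moves → checkmate.

yes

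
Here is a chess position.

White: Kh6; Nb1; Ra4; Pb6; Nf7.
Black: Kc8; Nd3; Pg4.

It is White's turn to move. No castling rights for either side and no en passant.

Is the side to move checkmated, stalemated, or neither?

neither

White to move; white king on h6.
In check: no.
Legal moves for White include: Nh8, Nd8, Nd6+, Ng5, Ne5, Kh7, Kg7, Kg6, Kh5, Kg5, Ra8+, Ra7, Ra6, Ra5, Rxg4, Rf4, Re4, Rd4, ... (list truncated; more exist).
White has legal moves and is not in check → neither.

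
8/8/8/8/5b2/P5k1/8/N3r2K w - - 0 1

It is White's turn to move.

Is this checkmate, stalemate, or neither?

White to move; white king on h1.
In check: yes, from the black rook on e1.
King squares — g1: attacked by Re1; g2: attacked by Kg3; h2: attacked by Kg3.
Legal moves for White: none.
In check with no legal moves → checkmate.

checkmate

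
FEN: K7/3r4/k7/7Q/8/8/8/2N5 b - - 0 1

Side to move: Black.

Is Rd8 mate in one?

After Rd8: white king on a8; in check: yes, from the black rook on d8.
King squares — a7: attacked by Ka6; b7: attacked by Ka6; b8: attacked by Rd8.
White has no legal moves → checkmate.

yes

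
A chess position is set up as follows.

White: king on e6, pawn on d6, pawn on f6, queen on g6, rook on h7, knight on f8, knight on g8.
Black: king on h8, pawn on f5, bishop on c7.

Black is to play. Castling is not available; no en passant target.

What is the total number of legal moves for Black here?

0

Black to move; king on h8.
In check: yes, from the white rook on h7.
Legal moves: none.
Count: 0.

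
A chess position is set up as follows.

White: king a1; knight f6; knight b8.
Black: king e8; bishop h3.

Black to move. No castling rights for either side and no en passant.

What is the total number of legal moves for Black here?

Black to move; king on e8.
In check: yes, from the white knight on f6.
Legal moves: Kf8, Kd8, Kf7, Ke7.
Count: 4.

4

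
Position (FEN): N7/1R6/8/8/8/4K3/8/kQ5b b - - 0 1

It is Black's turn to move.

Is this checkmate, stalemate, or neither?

checkmate

Black to move; black king on a1.
In check: yes, from the white queen on b1.
King squares — b1: attacked by Rb7; a2: attacked by Qb1; b2: attacked by Qb1.
Legal moves for Black: none.
In check with no legal moves → checkmate.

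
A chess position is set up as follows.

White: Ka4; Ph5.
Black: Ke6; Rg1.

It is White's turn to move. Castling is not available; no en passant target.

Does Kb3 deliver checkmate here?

no

After Kb3: black king on e6; in check: no.
Black is not in check, so this cannot be checkmate.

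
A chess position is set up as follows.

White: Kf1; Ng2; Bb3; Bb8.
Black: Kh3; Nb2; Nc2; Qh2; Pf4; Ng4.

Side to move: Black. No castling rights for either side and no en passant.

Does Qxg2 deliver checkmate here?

After Qxg2: white king on f1; in check: yes, from the black queen on g2.
King squares — e1: attacked by Nc2; g1: attacked by Qg2; e2: attacked by Qg2; f2: attacked by Qg2; g2: attacked by Kh3.
White has no legal moves → checkmate.

yes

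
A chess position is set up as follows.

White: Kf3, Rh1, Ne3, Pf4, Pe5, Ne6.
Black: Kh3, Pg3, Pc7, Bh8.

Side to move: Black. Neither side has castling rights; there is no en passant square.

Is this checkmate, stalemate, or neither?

Black to move; black king on h3.
In check: yes, from the white rook on h1.
King squares — g2: attacked by Ne3; h2: attacked by Rh1; g3: own pawn; g4: attacked by Ne3; h4: attacked by Rh1.
Legal moves for Black: none.
In check with no legal moves → checkmate.

checkmate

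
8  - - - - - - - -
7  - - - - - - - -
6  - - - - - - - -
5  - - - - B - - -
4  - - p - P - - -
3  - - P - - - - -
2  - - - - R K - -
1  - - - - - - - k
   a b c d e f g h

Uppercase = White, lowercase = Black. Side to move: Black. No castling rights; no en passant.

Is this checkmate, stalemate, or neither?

Black to move; black king on h1.
In check: no.
King squares — g1: attacked by Kf2; g2: attacked by Kf2; h2: attacked by Be5.
Legal moves for Black: none.
Not in check and no legal moves → stalemate.

stalemate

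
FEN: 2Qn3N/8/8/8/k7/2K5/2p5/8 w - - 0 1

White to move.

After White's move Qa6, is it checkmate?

After Qa6: black king on a4; in check: yes, from the white queen on a6.
King squares — a3: attacked by Qa6; b3: attacked by Kc3; b4: attacked by Kc3; a5: attacked by Qa6; b5: attacked by Qa6.
Black has no legal moves → checkmate.

yes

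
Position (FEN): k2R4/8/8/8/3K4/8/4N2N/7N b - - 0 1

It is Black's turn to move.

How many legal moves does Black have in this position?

Black to move; king on a8.
In check: yes, from the white rook on d8.
Legal moves: Kb7, Ka7.
Count: 2.

2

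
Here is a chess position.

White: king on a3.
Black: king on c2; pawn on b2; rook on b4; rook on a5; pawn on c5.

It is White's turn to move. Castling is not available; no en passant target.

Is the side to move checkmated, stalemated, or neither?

checkmate

White to move; white king on a3.
In check: yes, from the black rook on a5.
King squares — a2: attacked by Ra5; b2: attacked by Kc2; b3: attacked by Kc2; a4: attacked by Rb4; b4: attacked by Pc5.
Legal moves for White: none.
In check with no legal moves → checkmate.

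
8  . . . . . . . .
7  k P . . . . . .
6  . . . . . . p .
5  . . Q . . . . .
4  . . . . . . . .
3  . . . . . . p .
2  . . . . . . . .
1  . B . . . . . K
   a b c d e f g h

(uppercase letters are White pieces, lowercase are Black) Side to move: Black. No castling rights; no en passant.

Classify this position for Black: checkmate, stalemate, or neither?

Black to move; black king on a7.
In check: yes, from the white queen on c5.
Legal moves for Black: Kb8, Kxb7, Ka6.
Black is in check but has 3 legal moves → neither.

neither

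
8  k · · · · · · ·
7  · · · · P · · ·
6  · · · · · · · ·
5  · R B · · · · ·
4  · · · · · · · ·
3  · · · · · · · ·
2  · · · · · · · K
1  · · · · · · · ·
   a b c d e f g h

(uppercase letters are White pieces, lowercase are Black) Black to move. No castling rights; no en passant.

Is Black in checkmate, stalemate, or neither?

stalemate

Black to move; black king on a8.
In check: no.
King squares — a7: attacked by Bc5; b7: attacked by Rb5; b8: attacked by Rb5.
Legal moves for Black: none.
Not in check and no legal moves → stalemate.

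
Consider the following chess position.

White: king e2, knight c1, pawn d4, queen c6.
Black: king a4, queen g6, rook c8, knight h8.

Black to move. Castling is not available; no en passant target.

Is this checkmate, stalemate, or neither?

neither

Black to move; black king on a4.
In check: yes, from the white queen on c6.
Legal moves for Black: Ka5, Kb4, Ka3, Rxc6, Qxc6.
Black is in check but has 5 legal moves → neither.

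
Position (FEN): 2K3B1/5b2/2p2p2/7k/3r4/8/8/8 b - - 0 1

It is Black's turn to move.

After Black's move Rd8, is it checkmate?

After Rd8: white king on c8; in check: yes, from the black rook on d8.
White has 3 legal replies: Kxd8, Kc7, Kb7.
In check but a legal move exists → not checkmate.

no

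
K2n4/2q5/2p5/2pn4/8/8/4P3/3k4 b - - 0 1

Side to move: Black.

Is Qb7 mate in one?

After Qb7: white king on a8; in check: yes, from the black queen on b7.
King squares — a7: attacked by Qb7; b7: attacked by Nd8; b8: attacked by Qb7.
White has no legal moves → checkmate.

yes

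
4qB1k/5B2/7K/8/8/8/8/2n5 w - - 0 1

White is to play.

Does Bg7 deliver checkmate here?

yes

After Bg7: black king on h8; in check: yes, from the white bishop on g7.
King squares — g7: attacked by Kh6; h7: attacked by Kh6; g8: attacked by Bf7.
Black has no legal moves → checkmate.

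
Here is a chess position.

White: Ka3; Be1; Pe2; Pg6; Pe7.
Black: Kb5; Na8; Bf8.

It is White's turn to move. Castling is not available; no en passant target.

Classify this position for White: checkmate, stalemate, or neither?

neither

White to move; white king on a3.
In check: no.
Legal moves for White: Kb3, Kb2, Ka2, Ba5, Bh4, Bb4, Bg3, Bc3, Bf2, Bd2, exf8=Q, exf8=R, exf8=B, exf8=N, g7, e3, e4.
White has 17 legal moves and is not in check → neither.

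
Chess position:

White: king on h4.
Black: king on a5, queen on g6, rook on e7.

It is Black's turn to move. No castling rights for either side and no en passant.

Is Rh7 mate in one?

After Rh7: white king on h4; in check: yes, from the black rook on h7.
King squares — g3: attacked by Qg6; h3: attacked by Rh7; g4: attacked by Qg6; g5: attacked by Qg6; h5: attacked by Qg6.
White has no legal moves → checkmate.

yes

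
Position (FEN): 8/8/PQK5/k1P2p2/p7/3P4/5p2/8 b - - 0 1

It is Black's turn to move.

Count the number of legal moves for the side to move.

0

Black to move; king on a5.
In check: yes, from the white queen on b6.
Legal moves: none.
Count: 0.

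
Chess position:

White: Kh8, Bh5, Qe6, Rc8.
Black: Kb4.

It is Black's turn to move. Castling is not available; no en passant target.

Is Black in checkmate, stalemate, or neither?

Black to move; black king on b4.
In check: no.
Legal moves for Black: Kb5, Ka5, Ka4, Ka3.
Black has 4 legal moves and is not in check → neither.

neither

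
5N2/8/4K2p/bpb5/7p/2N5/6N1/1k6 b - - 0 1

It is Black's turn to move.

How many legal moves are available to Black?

5

Black to move; king on b1.
In check: yes, from the white knight on c3.
Legal moves: Kc2, Kb2, Kc1, Ka1, Bxc3.
Count: 5.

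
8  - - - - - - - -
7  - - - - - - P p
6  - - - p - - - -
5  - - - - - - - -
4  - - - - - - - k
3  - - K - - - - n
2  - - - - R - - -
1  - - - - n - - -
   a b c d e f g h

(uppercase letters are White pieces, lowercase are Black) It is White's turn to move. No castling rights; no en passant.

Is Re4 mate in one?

After Re4: black king on h4; in check: yes, from the white rook on e4.
Black has 4 legal replies: Kh5, Kg5, Kg3, Nf4.
In check but a legal move exists → not checkmate.

no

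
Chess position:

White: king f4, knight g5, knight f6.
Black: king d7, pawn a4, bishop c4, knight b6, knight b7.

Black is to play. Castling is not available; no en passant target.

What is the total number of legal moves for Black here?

6

Black to move; king on d7.
In check: yes, from the white knight on f6.
Legal moves: Kd8, Kc8, Ke7, Kc7, Kd6, Kc6.
Count: 6.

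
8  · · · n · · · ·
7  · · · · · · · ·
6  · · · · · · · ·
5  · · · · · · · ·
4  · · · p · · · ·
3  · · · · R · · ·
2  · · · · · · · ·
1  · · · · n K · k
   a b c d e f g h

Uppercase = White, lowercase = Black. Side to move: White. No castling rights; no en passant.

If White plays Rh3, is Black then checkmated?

yes

After Rh3: black king on h1; in check: yes, from the white rook on h3.
King squares — g1: attacked by Kf1; g2: attacked by Kf1; h2: attacked by Rh3.
Black has no legal moves → checkmate.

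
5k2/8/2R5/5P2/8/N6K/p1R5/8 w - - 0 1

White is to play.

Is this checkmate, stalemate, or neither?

neither

White to move; white king on h3.
In check: no.
Legal moves for White include: Rc8+, Rc7, Rh6, Rg6, Rf6+, Re6, Rd6, Rb6, Ra6, R6c5, R6c4, R6c3, Kh4, Kg4, Kg3, Kh2, Kg2, Nb5, ... (list truncated; more exist).
White has legal moves and is not in check → neither.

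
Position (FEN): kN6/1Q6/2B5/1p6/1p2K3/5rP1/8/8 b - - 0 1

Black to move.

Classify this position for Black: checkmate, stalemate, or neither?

checkmate

Black to move; black king on a8.
In check: yes, from the white queen on b7.
King squares — a7: attacked by Qb7; b7: attacked by Bc6; b8: attacked by Qb7.
Legal moves for Black: none.
In check with no legal moves → checkmate.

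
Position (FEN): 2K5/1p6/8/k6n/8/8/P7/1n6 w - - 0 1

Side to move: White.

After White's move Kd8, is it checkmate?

no

After Kd8: black king on a5; in check: no.
Black is not in check, so this cannot be checkmate.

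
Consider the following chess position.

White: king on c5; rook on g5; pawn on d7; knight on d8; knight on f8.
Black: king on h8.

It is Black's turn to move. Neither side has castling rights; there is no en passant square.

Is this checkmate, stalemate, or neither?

stalemate

Black to move; black king on h8.
In check: no.
King squares — g7: attacked by Rg5; h7: attacked by Nf8; g8: attacked by Rg5.
Legal moves for Black: none.
Not in check and no legal moves → stalemate.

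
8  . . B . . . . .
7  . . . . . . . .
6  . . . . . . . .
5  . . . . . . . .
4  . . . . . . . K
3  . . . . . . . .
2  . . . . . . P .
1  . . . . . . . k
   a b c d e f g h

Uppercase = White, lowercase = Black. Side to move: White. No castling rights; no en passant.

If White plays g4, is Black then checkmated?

no

After g4: black king on h1; in check: no.
Black is not in check, so this cannot be checkmate.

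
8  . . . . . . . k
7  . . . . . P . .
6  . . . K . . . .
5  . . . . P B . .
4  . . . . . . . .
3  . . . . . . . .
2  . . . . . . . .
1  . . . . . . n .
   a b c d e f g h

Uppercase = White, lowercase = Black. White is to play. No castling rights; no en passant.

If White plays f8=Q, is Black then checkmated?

yes

After f8=Q: black king on h8; in check: yes, from the white queen on f8.
King squares — g7: attacked by Qf8; h7: attacked by Bf5; g8: attacked by Qf8.
Black has no legal moves → checkmate.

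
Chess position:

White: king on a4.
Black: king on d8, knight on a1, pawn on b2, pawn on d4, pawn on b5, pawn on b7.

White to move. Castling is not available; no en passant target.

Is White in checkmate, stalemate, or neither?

White to move; white king on a4.
In check: yes, from the black pawn on b5.
Legal moves for White: Kxb5, Ka5, Kb4, Ka3.
White is in check but has 4 legal moves → neither.

neither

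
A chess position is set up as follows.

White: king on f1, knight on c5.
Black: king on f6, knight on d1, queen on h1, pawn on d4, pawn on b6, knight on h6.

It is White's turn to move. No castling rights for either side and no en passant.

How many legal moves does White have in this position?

1

White to move; king on f1.
In check: yes, from the black queen on h1.
Legal moves: Ke2.
Count: 1.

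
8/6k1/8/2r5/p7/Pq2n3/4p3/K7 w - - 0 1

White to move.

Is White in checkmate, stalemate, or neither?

White to move; white king on a1.
In check: no.
King squares — b1: attacked by Qb3; a2: attacked by Qb3; b2: attacked by Qb3.
Legal moves for White: none.
Not in check and no legal moves → stalemate.

stalemate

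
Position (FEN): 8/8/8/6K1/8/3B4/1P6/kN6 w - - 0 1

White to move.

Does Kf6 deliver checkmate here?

After Kf6: black king on a1; in check: no.
Black is not in check, so this cannot be checkmate.

no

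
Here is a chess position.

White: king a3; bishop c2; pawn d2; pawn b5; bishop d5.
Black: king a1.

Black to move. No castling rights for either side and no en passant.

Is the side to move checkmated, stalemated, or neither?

stalemate

Black to move; black king on a1.
In check: no.
King squares — b1: attacked by Bc2; a2: attacked by Ka3; b2: attacked by Ka3.
Legal moves for Black: none.
Not in check and no legal moves → stalemate.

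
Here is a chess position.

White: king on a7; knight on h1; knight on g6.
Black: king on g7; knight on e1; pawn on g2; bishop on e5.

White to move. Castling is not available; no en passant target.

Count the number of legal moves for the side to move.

White to move; king on a7.
In check: no.
Legal moves: Ka8, Kb7, Kb6, Ka6, Nh8, Nf8, Ne7, Nxe5, Nh4, Nf4, Ng3, Nf2.
Count: 12.

12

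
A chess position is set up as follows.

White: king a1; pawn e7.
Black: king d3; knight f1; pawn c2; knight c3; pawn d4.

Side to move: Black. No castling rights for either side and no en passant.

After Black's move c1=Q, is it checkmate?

After c1=Q: white king on a1; in check: yes, from the black queen on c1.
King squares — b1: attacked by Qc1; a2: attacked by Nc3; b2: attacked by Qc1.
White has no legal moves → checkmate.

yes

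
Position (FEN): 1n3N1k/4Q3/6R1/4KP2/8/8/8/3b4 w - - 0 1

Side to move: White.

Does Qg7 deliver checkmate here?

After Qg7: black king on h8; in check: yes, from the white queen on g7.
King squares — g7: attacked by Rg6; h7: attacked by Qg7; g8: attacked by Qg7.
Black has no legal moves → checkmate.

yes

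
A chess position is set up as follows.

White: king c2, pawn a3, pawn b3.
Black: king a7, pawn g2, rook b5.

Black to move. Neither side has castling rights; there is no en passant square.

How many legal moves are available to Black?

21

Black to move; king on a7.
In check: no.
Legal moves: Kb8, Ka8, Kb7, Kb6, Ka6, Rb8, Rb7, Rb6, Rh5, Rg5, Rf5, Re5, Rd5, Rc5+, Ra5, Rb4, Rxb3, g1=Q, g1=R, g1=B, g1=N.
Count: 21.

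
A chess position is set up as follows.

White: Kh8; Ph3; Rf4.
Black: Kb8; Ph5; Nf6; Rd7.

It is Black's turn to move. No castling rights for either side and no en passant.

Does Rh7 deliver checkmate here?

yes

After Rh7: white king on h8; in check: yes, from the black rook on h7.
King squares — g7: attacked by Rh7; h7: attacked by Nf6; g8: attacked by Nf6.
White has no legal moves → checkmate.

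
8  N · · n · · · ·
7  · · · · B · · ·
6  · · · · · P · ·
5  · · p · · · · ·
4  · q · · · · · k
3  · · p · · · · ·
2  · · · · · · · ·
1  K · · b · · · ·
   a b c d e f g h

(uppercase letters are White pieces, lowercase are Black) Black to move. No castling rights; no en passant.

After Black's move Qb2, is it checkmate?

After Qb2: white king on a1; in check: yes, from the black queen on b2.
King squares — b1: attacked by Qb2; a2: attacked by Qb2; b2: attacked by Pc3.
White has no legal moves → checkmate.

yes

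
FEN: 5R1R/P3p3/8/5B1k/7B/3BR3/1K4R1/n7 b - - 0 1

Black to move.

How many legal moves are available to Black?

Black to move; king on h5.
In check: yes, from the white rook on h8.
Legal moves: none.
Count: 0.

0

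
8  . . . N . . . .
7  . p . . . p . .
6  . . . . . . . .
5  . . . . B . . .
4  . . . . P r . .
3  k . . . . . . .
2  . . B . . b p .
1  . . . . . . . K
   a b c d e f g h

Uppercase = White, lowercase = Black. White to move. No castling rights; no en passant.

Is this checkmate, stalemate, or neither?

neither

White to move; white king on h1.
In check: yes, from the black pawn on g2.
Legal moves for White: Kh2, Kxg2.
White is in check but has 2 legal moves → neither.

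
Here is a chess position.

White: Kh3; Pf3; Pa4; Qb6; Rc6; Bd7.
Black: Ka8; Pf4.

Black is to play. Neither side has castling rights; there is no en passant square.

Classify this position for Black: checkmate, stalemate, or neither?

stalemate

Black to move; black king on a8.
In check: no.
King squares — a7: attacked by Qb6; b7: attacked by Qb6; b8: attacked by Qb6.
Legal moves for Black: none.
Not in check and no legal moves → stalemate.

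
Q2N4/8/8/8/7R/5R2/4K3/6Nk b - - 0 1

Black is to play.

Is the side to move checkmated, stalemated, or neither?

Black to move; black king on h1.
In check: yes, from the white rook on h4.
King squares — g1: available; g2: available; h2: attacked by Rh4.
Legal moves for Black: Kg2, Kxg1.
Black is in check but has 2 legal moves → neither.

neither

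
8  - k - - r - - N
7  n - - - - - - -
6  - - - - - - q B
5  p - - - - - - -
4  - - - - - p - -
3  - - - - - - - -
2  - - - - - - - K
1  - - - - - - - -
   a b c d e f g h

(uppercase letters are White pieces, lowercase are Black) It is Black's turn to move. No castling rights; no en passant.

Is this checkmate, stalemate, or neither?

neither

Black to move; black king on b8.
In check: no.
Legal moves for Black include: Rxh8, Rg8, Rf8, Rd8, Rc8, Re7, Re6, Re5, Re4, Re3, Re2+, Re1, Kc8, Ka8, Kc7, Kb7, Nc8, Nc6, ... (list truncated; more exist).
Black has legal moves and is not in check → neither.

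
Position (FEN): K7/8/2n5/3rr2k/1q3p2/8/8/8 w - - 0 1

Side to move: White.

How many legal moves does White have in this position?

0

White to move; king on a8.
In check: no.
Legal moves: none.
Count: 0.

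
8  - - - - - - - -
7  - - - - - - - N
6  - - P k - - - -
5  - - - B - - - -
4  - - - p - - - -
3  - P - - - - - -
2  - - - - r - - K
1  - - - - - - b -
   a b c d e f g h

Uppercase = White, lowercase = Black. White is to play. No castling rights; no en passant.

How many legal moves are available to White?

White to move; king on h2.
In check: yes, from the black bishop on g1 and the black rook on e2.
Legal moves: Kh3, Kg3, Kh1, Kxg1.
Count: 4.

4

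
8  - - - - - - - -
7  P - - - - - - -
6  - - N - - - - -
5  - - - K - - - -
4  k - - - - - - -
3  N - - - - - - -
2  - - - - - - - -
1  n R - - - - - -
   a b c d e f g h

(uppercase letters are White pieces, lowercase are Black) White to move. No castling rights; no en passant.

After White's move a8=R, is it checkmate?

After a8=R: black king on a4; in check: yes, from the white rook on a8.
King squares — a3: attacked by Ra8; b3: attacked by Rb1; b4: attacked by Rb1; a5: attacked by Nc6; b5: attacked by Rb1.
Black has no legal moves → checkmate.

yes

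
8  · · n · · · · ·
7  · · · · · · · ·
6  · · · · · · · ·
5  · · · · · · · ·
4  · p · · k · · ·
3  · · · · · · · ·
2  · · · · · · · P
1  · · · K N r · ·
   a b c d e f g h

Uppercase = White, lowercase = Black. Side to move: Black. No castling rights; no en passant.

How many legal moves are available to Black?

21

Black to move; king on e4.
In check: no.
Legal moves: Ne7, Na7, Nd6, Nb6, Kf5, Ke5, Kd5, Kf4, Kd4, Ke3, Rf8, Rf7, Rf6, Rf5, Rf4, Rf3, Rf2, Rh1, Rg1, Rxe1+, b3.
Count: 21.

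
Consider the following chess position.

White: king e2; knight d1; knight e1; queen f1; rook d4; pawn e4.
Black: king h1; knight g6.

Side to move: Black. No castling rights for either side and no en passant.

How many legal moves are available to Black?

Black to move; king on h1.
In check: yes, from the white queen on f1.
Legal moves: Kh2.
Count: 1.

1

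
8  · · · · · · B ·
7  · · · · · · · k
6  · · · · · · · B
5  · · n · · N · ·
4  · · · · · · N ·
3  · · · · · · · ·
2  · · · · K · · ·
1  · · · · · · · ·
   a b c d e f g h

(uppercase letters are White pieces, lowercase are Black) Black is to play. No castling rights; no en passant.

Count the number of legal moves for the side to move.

Black to move; king on h7.
In check: yes, from the white bishop on g8.
Legal moves: Kh8, Kxg8, Kg6.
Count: 3.

3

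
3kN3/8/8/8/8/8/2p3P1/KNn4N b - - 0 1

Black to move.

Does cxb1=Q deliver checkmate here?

After cxb1=Q: white king on a1; in check: yes, from the black queen on b1.
White has 1 legal reply: Kxb1.
In check but a legal move exists → not checkmate.

no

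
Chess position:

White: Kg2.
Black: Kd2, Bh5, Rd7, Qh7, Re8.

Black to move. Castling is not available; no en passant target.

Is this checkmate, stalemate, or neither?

Black to move; black king on d2.
In check: no.
Legal moves for Black include: Rh8, Rg8+, Rf8, Red8, Rc8, Rb8, Ra8, Ree7, Re6, Re5, Re4, Re3, Re2+, Re1, Qh8, Qg8+, Qg7+, Qf7, ... (list truncated; more exist).
Black has legal moves and is not in check → neither.

neither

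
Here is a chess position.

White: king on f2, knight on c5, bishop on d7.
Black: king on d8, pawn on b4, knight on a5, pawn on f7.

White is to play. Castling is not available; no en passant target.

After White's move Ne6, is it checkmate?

After Ne6: black king on d8; in check: yes, from the white knight on e6.
Black has 3 legal replies: Ke7, Kxd7, fxe6.
In check but a legal move exists → not checkmate.

no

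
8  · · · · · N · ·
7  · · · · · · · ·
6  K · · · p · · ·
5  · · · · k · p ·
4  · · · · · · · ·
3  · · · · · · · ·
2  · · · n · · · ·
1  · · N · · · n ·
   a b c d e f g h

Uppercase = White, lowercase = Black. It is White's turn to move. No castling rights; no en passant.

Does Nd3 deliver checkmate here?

no

After Nd3: black king on e5; in check: yes, from the white knight on d3.
Black has 6 legal replies: Kf6, Kd6, Kf5, Kd5, Ke4, Kd4.
In check but a legal move exists → not checkmate.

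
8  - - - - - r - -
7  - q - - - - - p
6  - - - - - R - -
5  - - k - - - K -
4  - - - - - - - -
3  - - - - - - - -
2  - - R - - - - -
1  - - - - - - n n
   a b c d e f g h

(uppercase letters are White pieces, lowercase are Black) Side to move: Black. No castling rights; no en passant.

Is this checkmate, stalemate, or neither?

Black to move; black king on c5.
In check: yes, from the white rook on c2.
Legal moves for Black: Kd5, Kb5, Kd4, Kb4.
Black is in check but has 4 legal moves → neither.

neither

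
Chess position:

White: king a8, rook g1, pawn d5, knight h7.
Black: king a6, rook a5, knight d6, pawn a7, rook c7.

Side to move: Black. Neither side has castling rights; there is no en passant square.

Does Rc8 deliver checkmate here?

After Rc8: white king on a8; in check: yes, from the black rook on c8.
King squares — a7: attacked by Ka6; b7: attacked by Ka6; b8: attacked by Rc8.
White has no legal moves → checkmate.

yes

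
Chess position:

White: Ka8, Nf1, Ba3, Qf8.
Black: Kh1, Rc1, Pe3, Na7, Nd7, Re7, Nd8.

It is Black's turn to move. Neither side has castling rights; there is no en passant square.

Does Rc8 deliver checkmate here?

After Rc8: white king on a8; in check: yes, from the black rook on c8.
White has 1 legal reply: Kxa7.
In check but a legal move exists → not checkmate.

no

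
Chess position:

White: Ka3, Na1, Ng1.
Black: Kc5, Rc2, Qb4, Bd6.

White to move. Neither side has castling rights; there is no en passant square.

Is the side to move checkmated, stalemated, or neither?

checkmate

White to move; white king on a3.
In check: yes, from the black queen on b4.
King squares — a2: attacked by Rc2; b2: attacked by Rc2; b3: attacked by Qb4; a4: attacked by Qb4; b4: attacked by Kc5.
Legal moves for White: none.
In check with no legal moves → checkmate.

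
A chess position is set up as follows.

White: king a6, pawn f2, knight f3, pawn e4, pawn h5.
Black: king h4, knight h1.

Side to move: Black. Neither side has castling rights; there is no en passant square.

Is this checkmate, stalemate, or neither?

Black to move; black king on h4.
In check: yes, from the white knight on f3.
King squares — g3: attacked by Pf2; h3: available; g4: available; g5: attacked by Nf3; h5: available.
Legal moves for Black: Kxh5, Kg4, Kh3.
Black is in check but has 3 legal moves → neither.

neither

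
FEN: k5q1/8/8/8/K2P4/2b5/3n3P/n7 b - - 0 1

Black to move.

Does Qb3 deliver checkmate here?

yes

After Qb3: white king on a4; in check: yes, from the black queen on b3.
King squares — a3: attacked by Qb3; b3: attacked by Na1; b4: attacked by Qb3; a5: attacked by Bc3; b5: attacked by Qb3.
White has no legal moves → checkmate.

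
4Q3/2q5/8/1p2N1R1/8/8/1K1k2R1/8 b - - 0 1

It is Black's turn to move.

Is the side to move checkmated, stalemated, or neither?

Black to move; black king on d2.
In check: yes, from the white rook on g2.
Legal moves for Black: Ke3, Ke1, Kd1.
Black is in check but has 3 legal moves → neither.

neither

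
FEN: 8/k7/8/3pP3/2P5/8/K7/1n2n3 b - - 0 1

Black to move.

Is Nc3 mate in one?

no

After Nc3: white king on a2; in check: yes, from the black knight on c3.
White has 4 legal replies: Kb3, Ka3, Kb2, Ka1.
In check but a legal move exists → not checkmate.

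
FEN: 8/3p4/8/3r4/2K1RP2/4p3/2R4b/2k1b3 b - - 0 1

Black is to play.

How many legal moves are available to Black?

Black to move; king on c1.
In check: yes, from the white rook on c2.
Legal moves: Kxc2, Kd1, Kb1.
Count: 3.

3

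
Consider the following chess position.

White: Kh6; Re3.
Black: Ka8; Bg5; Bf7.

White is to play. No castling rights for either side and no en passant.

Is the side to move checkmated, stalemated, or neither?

White to move; white king on h6.
In check: yes, from the black bishop on g5.
Legal moves for White: Kh7, Kg7, Kxg5.
White is in check but has 3 legal moves → neither.

neither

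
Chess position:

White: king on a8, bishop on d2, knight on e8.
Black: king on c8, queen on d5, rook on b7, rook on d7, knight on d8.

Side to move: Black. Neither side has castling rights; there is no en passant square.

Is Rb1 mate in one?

yes

After Rb1: white king on a8; in check: yes, from the black queen on d5.
King squares — a7: attacked by Rd7; b7: attacked by Rb1; b8: attacked by Rb1.
White has no legal moves → checkmate.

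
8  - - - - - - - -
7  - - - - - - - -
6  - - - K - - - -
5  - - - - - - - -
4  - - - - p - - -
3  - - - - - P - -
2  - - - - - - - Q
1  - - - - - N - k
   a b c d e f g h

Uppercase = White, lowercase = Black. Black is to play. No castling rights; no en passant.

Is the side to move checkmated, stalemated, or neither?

checkmate

Black to move; black king on h1.
In check: yes, from the white queen on h2.
King squares — g1: attacked by Qh2; g2: attacked by Qh2; h2: attacked by Nf1.
Legal moves for Black: none.
In check with no legal moves → checkmate.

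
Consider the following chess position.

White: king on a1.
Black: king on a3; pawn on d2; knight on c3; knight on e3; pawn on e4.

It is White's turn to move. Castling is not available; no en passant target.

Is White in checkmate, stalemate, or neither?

White to move; white king on a1.
In check: no.
King squares — b1: attacked by Nc3; a2: attacked by Ka3; b2: attacked by Ka3.
Legal moves for White: none.
Not in check and no legal moves → stalemate.

stalemate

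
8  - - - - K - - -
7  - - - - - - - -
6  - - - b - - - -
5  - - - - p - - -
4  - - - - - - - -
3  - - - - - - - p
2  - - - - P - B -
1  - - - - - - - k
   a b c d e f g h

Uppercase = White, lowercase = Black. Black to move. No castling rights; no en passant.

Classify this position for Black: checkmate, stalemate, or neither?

neither

Black to move; black king on h1.
In check: yes, from the white bishop on g2.
King squares — g1: available; g2: available; h2: available.
Legal moves for Black: Kh2, Kxg2, Kg1, hxg2.
Black is in check but has 4 legal moves → neither.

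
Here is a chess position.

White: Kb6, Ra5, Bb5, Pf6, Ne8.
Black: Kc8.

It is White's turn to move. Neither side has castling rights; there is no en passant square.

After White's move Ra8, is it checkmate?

yes

After Ra8: black king on c8; in check: yes, from the white rook on a8.
King squares — b7: attacked by Kb6; c7: attacked by Kb6; d7: attacked by Bb5; b8: attacked by Ra8; d8: attacked by Ra8.
Black has no legal moves → checkmate.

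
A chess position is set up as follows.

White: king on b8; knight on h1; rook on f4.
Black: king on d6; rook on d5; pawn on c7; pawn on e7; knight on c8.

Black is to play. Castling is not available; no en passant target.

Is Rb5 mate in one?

no

After Rb5: white king on b8; in check: yes, from the black rook on b5.
White has 2 legal replies: Kxc8, Ka8.
In check but a legal move exists → not checkmate.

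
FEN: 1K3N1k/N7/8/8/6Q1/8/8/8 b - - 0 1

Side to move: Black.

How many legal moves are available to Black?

Black to move; king on h8.
In check: no.
Legal moves: none.
Count: 0.

0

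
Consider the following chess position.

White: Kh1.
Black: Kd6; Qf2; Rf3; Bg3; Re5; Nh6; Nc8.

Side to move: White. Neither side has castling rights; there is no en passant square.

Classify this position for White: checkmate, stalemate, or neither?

stalemate

White to move; white king on h1.
In check: no.
King squares — g1: attacked by Qf2; g2: attacked by Qf2; h2: attacked by Qf2.
Legal moves for White: none.
Not in check and no legal moves → stalemate.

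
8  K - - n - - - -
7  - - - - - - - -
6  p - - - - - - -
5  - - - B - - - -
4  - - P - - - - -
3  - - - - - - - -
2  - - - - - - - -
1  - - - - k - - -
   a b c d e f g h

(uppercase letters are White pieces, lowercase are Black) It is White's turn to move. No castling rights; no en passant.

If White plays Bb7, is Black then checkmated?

After Bb7: black king on e1; in check: no.
Black is not in check, so this cannot be checkmate.

no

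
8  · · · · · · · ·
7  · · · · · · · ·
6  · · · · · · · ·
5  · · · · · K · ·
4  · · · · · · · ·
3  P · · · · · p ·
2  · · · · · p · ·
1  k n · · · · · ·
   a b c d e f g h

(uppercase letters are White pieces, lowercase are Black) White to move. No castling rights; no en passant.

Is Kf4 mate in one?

no

After Kf4: black king on a1; in check: no.
Black is not in check, so this cannot be checkmate.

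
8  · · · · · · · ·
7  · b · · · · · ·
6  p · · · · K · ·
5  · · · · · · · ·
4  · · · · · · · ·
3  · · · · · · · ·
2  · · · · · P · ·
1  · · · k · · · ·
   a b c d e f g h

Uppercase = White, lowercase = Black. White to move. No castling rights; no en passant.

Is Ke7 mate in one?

After Ke7: black king on d1; in check: no.
Black is not in check, so this cannot be checkmate.

no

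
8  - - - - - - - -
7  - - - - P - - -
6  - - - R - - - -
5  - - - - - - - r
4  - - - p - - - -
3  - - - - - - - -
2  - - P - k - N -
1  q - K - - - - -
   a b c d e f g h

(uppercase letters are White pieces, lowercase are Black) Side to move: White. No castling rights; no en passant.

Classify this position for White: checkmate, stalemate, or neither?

White to move; white king on c1.
In check: yes, from the black queen on a1.
King squares — b1: attacked by Qa1; d1: attacked by Qa1; b2: attacked by Qa1; c2: own pawn; d2: attacked by Ke2.
Legal moves for White: none.
In check with no legal moves → checkmate.

checkmate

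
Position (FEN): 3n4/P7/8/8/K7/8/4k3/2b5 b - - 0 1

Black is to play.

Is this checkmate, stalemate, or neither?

neither

Black to move; black king on e2.
In check: no.
Legal moves for Black include: Nf7, Nb7, Ne6, Nc6, Kf3, Ke3, Kd3, Kf2, Kd2, Kf1, Ke1, Kd1, Bh6, Bg5, Bf4, Be3, Ba3, Bd2, ... (list truncated; more exist).
Black has legal moves and is not in check → neither.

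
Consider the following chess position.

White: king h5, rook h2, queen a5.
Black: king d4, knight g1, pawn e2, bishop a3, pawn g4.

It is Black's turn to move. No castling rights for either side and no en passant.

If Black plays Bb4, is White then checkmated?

no

After Bb4: white king on h5; in check: no.
White is not in check, so this cannot be checkmate.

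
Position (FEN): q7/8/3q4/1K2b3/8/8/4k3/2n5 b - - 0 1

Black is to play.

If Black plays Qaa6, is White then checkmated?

yes

After Qaa6: white king on b5; in check: yes, from the black queen on a6.
King squares — a4: attacked by Qa6; b4: attacked by Qd6; c4: attacked by Qa6; a5: attacked by Qa6; c5: attacked by Qd6; a6: attacked by Qd6; b6: attacked by Qa6; c6: attacked by Qa6.
White has no legal moves → checkmate.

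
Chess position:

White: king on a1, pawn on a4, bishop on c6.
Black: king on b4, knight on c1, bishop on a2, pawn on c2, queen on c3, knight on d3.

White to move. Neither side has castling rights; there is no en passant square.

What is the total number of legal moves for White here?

0

White to move; king on a1.
In check: yes, from the black queen on c3.
Legal moves: none.
Count: 0.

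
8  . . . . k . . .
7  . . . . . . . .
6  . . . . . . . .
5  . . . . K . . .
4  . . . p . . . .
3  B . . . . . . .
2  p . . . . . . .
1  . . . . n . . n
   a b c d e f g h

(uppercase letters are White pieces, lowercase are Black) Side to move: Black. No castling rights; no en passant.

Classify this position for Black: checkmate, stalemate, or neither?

neither

Black to move; black king on e8.
In check: no.
Legal moves for Black: Kd8, Kf7, Kd7, Ng3, Nf2, Nf3+, Nd3+, Ng2, Nc2, d3, a1=Q, a1=R, a1=B, a1=N.
Black has 14 legal moves and is not in check → neither.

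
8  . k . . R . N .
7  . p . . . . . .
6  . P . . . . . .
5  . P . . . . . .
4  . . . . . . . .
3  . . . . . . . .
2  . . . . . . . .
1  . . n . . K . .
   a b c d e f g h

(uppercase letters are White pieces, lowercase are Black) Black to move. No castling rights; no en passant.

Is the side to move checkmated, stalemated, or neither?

checkmate

Black to move; black king on b8.
In check: yes, from the white rook on e8.
King squares — a7: attacked by Pb6; b7: own pawn; c7: attacked by Pb6; a8: attacked by Re8; c8: attacked by Re8.
Legal moves for Black: none.
In check with no legal moves → checkmate.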